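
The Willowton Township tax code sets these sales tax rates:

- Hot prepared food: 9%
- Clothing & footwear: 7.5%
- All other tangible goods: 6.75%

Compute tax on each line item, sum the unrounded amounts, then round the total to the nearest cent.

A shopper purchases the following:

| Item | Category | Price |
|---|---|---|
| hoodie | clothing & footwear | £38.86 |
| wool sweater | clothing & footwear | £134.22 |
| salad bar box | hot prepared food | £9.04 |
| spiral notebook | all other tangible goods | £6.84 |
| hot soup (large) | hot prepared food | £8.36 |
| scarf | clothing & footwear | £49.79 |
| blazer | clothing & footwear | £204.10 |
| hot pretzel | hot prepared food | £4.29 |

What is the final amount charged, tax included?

Hoodie £38.86: clothing & footwear → 7.5% → £2.9145
Wool sweater £134.22: clothing & footwear → 7.5% → £10.0665
Salad bar box £9.04: hot prepared food → 9% → £0.8136
Spiral notebook £6.84: all other tangible goods → 6.75% → £0.4617
Hot soup (large) £8.36: hot prepared food → 9% → £0.7524
Scarf £49.79: clothing & footwear → 7.5% → £3.73425
Blazer £204.10: clothing & footwear → 7.5% → £15.3075
Hot pretzel £4.29: hot prepared food → 9% → £0.3861
Subtotal = £455.50; unrounded tax = £34.43655 → £34.44; total due = £489.94

£489.94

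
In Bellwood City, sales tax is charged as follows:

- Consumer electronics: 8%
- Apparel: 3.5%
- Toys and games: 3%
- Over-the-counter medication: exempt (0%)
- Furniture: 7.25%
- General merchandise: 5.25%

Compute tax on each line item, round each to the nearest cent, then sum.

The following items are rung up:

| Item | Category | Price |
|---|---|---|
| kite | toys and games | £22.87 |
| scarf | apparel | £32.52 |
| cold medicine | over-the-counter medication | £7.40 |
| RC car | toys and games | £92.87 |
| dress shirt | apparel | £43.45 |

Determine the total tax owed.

£6.14

Kite £22.87: toys and games → 3% → £0.69
Scarf £32.52: apparel → 3.5% → £1.14
Cold medicine £7.40: over-the-counter medication → 0% → £0.00
RC car £92.87: toys and games → 3% → £2.79
Dress shirt £43.45: apparel → 3.5% → £1.52
Total tax = £0.69 + £1.14 + £2.79 + £1.52 = £6.14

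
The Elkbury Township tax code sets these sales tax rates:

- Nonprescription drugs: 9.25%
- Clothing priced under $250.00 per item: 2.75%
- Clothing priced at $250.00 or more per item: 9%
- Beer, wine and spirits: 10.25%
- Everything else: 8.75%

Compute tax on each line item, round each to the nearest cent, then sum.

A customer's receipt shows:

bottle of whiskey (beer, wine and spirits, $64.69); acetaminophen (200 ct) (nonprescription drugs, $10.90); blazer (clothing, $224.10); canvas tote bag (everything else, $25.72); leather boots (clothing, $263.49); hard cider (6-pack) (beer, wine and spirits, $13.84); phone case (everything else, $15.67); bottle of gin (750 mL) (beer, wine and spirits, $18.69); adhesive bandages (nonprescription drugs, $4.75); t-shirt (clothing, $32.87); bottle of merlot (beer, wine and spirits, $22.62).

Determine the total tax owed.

$48.13

Bottle of whiskey $64.69: beer, wine and spirits → 10.25% → $6.63
Acetaminophen (200 ct) $10.90: nonprescription drugs → 9.25% → $1.01
Blazer $224.10: clothing, under $250.00 → 2.75% → $6.16
Canvas tote bag $25.72: everything else → 8.75% → $2.25
Leather boots $263.49: clothing, $250.00 or more → 9% → $23.71
Hard cider (6-pack) $13.84: beer, wine and spirits → 10.25% → $1.42
Phone case $15.67: everything else → 8.75% → $1.37
Bottle of gin (750 mL) $18.69: beer, wine and spirits → 10.25% → $1.92
Adhesive bandages $4.75: nonprescription drugs → 9.25% → $0.44
T-shirt $32.87: clothing, under $250.00 → 2.75% → $0.90
Bottle of merlot $22.62: beer, wine and spirits → 10.25% → $2.32
Total tax = $6.63 + $1.01 + $6.16 + $2.25 + $23.71 + $1.42 + $1.37 + $1.92 + $0.44 + $0.90 + $2.32 = $48.13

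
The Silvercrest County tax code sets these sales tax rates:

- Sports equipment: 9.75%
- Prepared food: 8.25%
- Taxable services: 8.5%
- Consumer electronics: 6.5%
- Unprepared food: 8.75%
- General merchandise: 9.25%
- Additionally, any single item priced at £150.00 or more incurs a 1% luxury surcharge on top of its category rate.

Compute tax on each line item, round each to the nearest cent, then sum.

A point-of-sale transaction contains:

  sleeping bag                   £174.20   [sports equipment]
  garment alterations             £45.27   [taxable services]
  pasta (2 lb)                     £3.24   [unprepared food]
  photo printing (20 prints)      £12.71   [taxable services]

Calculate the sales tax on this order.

Sleeping bag £174.20: sports equipment → 9.75% + 1% surcharge = 10.75% → £18.73
Garment alterations £45.27: taxable services → 8.5% → £3.85
Pasta (2 lb) £3.24: unprepared food → 8.75% → £0.28
Photo printing (20 prints) £12.71: taxable services → 8.5% → £1.08
Total tax = £18.73 + £3.85 + £0.28 + £1.08 = £23.94

£23.94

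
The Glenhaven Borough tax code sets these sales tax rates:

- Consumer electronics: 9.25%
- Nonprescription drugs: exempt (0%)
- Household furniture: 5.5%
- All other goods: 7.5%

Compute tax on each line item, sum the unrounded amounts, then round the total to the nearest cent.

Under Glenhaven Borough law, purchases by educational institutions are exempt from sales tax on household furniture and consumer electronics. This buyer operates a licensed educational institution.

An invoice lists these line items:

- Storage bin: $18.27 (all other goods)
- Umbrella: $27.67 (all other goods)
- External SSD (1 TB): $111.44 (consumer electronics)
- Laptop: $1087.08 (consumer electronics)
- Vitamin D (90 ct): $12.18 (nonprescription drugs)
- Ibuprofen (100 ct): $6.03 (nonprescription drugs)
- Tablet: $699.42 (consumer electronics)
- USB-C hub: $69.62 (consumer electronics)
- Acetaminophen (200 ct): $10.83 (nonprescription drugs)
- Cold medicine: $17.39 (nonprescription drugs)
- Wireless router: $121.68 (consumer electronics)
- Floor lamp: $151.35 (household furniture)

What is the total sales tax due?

$3.45

Storage bin $18.27: all other goods → 7.5% → $1.37025
Umbrella $27.67: all other goods → 7.5% → $2.07525
External SSD (1 TB) $111.44: consumer electronics, buyer-exempt → 0% → $0.00
Laptop $1087.08: consumer electronics, buyer-exempt → 0% → $0.00
Vitamin D (90 ct) $12.18: nonprescription drugs → 0% → $0.00
Ibuprofen (100 ct) $6.03: nonprescription drugs → 0% → $0.00
Tablet $699.42: consumer electronics, buyer-exempt → 0% → $0.00
USB-C hub $69.62: consumer electronics, buyer-exempt → 0% → $0.00
Acetaminophen (200 ct) $10.83: nonprescription drugs → 0% → $0.00
Cold medicine $17.39: nonprescription drugs → 0% → $0.00
Wireless router $121.68: consumer electronics, buyer-exempt → 0% → $0.00
Floor lamp $151.35: household furniture, buyer-exempt → 0% → $0.00
Unrounded tax sum = $3.4455 → $3.45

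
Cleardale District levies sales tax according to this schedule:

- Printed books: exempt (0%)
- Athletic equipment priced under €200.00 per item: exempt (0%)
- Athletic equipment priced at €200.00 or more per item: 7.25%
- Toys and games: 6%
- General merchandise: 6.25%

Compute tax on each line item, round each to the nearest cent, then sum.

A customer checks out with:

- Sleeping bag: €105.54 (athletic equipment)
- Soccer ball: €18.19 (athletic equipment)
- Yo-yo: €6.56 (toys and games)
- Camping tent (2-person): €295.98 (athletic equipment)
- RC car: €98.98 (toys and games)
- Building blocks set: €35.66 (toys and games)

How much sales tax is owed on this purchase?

Sleeping bag €105.54: athletic equipment, under €200.00 → 0% → €0.00
Soccer ball €18.19: athletic equipment, under €200.00 → 0% → €0.00
Yo-yo €6.56: toys and games → 6% → €0.39
Camping tent (2-person) €295.98: athletic equipment, €200.00 or more → 7.25% → €21.46
RC car €98.98: toys and games → 6% → €5.94
Building blocks set €35.66: toys and games → 6% → €2.14
Total tax = €0.39 + €21.46 + €5.94 + €2.14 = €29.93

€29.93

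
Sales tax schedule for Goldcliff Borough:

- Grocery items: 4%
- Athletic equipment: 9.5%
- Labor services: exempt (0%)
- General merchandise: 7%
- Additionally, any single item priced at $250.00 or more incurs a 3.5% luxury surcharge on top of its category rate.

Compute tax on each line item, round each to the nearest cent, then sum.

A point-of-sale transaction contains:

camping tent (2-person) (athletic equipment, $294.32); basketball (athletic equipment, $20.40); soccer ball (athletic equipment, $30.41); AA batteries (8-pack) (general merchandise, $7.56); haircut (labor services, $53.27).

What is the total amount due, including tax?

Camping tent (2-person) $294.32: athletic equipment → 9.5% + 3.5% surcharge = 13% → $38.26
Basketball $20.40: athletic equipment → 9.5% → $1.94
Soccer ball $30.41: athletic equipment → 9.5% → $2.89
AA batteries (8-pack) $7.56: general merchandise → 7% → $0.53
Haircut $53.27: labor services → 0% → $0.00
Subtotal = $405.96; tax = $43.62; total due = $449.58

$449.58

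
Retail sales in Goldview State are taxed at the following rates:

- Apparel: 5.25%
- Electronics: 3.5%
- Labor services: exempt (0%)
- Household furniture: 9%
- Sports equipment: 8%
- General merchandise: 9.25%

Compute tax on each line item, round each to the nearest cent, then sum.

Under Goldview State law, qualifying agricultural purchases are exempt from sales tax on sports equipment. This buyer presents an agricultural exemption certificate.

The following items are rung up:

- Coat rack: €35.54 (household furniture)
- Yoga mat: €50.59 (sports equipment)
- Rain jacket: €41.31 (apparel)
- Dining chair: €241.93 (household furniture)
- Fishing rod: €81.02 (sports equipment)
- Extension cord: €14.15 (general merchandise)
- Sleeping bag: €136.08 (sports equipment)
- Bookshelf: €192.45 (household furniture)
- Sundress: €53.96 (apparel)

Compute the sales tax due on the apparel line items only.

€5.00

Rain jacket €41.31: apparel → 5.25% → €2.17
Sundress €53.96: apparel → 5.25% → €2.83
Tax on apparel = €2.17 + €2.83 = €5.00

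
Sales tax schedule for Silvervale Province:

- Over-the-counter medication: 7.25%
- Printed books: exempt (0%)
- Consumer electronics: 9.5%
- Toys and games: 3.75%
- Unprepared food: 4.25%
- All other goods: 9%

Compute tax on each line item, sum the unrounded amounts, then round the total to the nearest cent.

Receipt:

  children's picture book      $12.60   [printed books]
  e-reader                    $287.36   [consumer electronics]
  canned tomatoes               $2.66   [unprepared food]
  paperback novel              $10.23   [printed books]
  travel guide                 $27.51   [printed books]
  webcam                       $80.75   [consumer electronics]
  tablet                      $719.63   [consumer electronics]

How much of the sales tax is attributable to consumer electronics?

$103.34

E-reader $287.36: consumer electronics → 9.5% → $27.2992
Webcam $80.75: consumer electronics → 9.5% → $7.67125
Tablet $719.63: consumer electronics → 9.5% → $68.36485
Tax on consumer electronics: unrounded sum = $103.3353 → $103.34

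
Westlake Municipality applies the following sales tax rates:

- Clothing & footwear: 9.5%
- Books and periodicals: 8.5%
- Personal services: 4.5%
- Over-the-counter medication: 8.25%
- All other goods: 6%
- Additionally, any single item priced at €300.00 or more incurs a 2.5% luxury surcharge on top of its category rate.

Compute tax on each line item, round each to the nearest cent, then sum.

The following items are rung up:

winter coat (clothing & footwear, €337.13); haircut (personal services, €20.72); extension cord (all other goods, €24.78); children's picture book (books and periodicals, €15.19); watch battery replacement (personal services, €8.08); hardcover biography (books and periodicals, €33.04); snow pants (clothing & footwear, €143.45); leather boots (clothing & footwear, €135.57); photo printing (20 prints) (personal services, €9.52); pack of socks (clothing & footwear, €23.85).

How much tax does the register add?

Winter coat €337.13: clothing & footwear → 9.5% + 2.5% surcharge = 12% → €40.46
Haircut €20.72: personal services → 4.5% → €0.93
Extension cord €24.78: all other goods → 6% → €1.49
Children's picture book €15.19: books and periodicals → 8.5% → €1.29
Watch battery replacement €8.08: personal services → 4.5% → €0.36
Hardcover biography €33.04: books and periodicals → 8.5% → €2.81
Snow pants €143.45: clothing & footwear → 9.5% → €13.63
Leather boots €135.57: clothing & footwear → 9.5% → €12.88
Photo printing (20 prints) €9.52: personal services → 4.5% → €0.43
Pack of socks €23.85: clothing & footwear → 9.5% → €2.27
Total tax = €40.46 + €0.93 + €1.49 + €1.29 + €0.36 + €2.81 + €13.63 + €12.88 + €0.43 + €2.27 = €76.55

€76.55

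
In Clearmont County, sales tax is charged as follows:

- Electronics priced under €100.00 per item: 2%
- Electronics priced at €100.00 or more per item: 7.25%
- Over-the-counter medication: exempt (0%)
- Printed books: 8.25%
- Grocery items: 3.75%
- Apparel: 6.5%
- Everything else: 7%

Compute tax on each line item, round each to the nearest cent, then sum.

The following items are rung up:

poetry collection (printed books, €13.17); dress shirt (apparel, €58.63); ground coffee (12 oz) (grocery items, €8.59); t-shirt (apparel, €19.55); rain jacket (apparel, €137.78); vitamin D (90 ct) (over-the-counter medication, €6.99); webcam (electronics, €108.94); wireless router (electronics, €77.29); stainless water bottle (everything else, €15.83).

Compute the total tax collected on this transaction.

€26.01

Poetry collection €13.17: printed books → 8.25% → €1.09
Dress shirt €58.63: apparel → 6.5% → €3.81
Ground coffee (12 oz) €8.59: grocery items → 3.75% → €0.32
T-shirt €19.55: apparel → 6.5% → €1.27
Rain jacket €137.78: apparel → 6.5% → €8.96
Vitamin D (90 ct) €6.99: over-the-counter medication → 0% → €0.00
Webcam €108.94: electronics, €100.00 or more → 7.25% → €7.90
Wireless router €77.29: electronics, under €100.00 → 2% → €1.55
Stainless water bottle €15.83: everything else → 7% → €1.11
Total tax = €1.09 + €3.81 + €0.32 + €1.27 + €8.96 + €7.90 + €1.55 + €1.11 = €26.01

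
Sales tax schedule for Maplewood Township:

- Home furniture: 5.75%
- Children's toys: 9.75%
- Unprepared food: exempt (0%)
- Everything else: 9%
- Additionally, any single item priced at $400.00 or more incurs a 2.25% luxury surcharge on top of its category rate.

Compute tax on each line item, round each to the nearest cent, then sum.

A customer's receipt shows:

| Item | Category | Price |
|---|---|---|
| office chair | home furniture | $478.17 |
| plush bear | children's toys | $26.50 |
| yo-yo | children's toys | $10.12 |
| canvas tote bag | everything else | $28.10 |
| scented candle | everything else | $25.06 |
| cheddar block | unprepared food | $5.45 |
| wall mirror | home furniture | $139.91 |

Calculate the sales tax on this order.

Office chair $478.17: home furniture → 5.75% + 2.25% surcharge = 8% → $38.25
Plush bear $26.50: children's toys → 9.75% → $2.58
Yo-yo $10.12: children's toys → 9.75% → $0.99
Canvas tote bag $28.10: everything else → 9% → $2.53
Scented candle $25.06: everything else → 9% → $2.26
Cheddar block $5.45: unprepared food → 0% → $0.00
Wall mirror $139.91: home furniture → 5.75% → $8.04
Total tax = $38.25 + $2.58 + $0.99 + $2.53 + $2.26 + $8.04 = $54.65

$54.65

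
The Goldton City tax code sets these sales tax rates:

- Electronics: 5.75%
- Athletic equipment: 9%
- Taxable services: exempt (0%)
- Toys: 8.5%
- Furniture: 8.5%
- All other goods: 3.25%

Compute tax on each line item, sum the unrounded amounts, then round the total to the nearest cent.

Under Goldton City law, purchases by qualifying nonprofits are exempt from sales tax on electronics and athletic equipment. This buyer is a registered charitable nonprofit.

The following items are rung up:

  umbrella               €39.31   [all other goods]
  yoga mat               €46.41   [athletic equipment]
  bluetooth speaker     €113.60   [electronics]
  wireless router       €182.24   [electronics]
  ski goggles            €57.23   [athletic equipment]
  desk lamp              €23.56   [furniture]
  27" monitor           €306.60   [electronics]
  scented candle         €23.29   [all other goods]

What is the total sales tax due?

€4.04

Umbrella €39.31: all other goods → 3.25% → €1.277575
Yoga mat €46.41: athletic equipment, buyer-exempt → 0% → €0.00
Bluetooth speaker €113.60: electronics, buyer-exempt → 0% → €0.00
Wireless router €182.24: electronics, buyer-exempt → 0% → €0.00
Ski goggles €57.23: athletic equipment, buyer-exempt → 0% → €0.00
Desk lamp €23.56: furniture → 8.5% → €2.0026
27" monitor €306.60: electronics, buyer-exempt → 0% → €0.00
Scented candle €23.29: all other goods → 3.25% → €0.756925
Unrounded tax sum = €4.0371 → €4.04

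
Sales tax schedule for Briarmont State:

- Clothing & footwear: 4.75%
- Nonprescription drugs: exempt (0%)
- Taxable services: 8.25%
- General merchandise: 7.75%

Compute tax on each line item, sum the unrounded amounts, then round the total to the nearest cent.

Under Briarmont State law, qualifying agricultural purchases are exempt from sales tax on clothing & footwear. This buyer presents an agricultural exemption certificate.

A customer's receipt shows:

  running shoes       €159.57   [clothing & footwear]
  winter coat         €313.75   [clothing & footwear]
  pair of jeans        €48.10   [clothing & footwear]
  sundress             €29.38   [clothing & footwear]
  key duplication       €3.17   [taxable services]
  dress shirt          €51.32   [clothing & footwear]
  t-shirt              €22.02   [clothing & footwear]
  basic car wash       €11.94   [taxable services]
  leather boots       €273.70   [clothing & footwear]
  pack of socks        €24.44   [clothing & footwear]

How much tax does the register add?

€1.25

Running shoes €159.57: clothing & footwear, buyer-exempt → 0% → €0.00
Winter coat €313.75: clothing & footwear, buyer-exempt → 0% → €0.00
Pair of jeans €48.10: clothing & footwear, buyer-exempt → 0% → €0.00
Sundress €29.38: clothing & footwear, buyer-exempt → 0% → €0.00
Key duplication €3.17: taxable services → 8.25% → €0.261525
Dress shirt €51.32: clothing & footwear, buyer-exempt → 0% → €0.00
T-shirt €22.02: clothing & footwear, buyer-exempt → 0% → €0.00
Basic car wash €11.94: taxable services → 8.25% → €0.98505
Leather boots €273.70: clothing & footwear, buyer-exempt → 0% → €0.00
Pack of socks €24.44: clothing & footwear, buyer-exempt → 0% → €0.00
Unrounded tax sum = €1.246575 → €1.25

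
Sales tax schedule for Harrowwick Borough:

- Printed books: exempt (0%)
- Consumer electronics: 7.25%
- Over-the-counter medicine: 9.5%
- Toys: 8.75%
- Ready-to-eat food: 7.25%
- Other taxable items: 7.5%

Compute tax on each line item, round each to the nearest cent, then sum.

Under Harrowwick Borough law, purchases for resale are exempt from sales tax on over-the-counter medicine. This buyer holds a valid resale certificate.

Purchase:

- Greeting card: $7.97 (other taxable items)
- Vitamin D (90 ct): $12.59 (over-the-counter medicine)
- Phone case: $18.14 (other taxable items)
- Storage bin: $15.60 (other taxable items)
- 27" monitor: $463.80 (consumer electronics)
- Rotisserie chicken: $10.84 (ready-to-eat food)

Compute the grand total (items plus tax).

Greeting card $7.97: other taxable items → 7.5% → $0.60
Vitamin D (90 ct) $12.59: over-the-counter medicine, buyer-exempt → 0% → $0.00
Phone case $18.14: other taxable items → 7.5% → $1.36
Storage bin $15.60: other taxable items → 7.5% → $1.17
27" monitor $463.80: consumer electronics → 7.25% → $33.63
Rotisserie chicken $10.84: ready-to-eat food → 7.25% → $0.79
Subtotal = $528.94; tax = $37.55; total due = $566.49

$566.49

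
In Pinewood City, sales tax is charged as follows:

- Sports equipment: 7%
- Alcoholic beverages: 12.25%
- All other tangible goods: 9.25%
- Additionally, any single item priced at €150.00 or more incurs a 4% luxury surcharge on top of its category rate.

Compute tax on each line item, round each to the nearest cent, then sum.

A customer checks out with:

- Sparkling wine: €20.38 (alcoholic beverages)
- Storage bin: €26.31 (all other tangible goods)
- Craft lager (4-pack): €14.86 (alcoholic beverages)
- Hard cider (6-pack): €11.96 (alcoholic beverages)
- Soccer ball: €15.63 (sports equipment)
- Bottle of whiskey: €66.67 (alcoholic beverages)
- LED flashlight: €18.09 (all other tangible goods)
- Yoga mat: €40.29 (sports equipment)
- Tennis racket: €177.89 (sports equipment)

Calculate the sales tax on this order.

€41.54

Sparkling wine €20.38: alcoholic beverages → 12.25% → €2.50
Storage bin €26.31: all other tangible goods → 9.25% → €2.43
Craft lager (4-pack) €14.86: alcoholic beverages → 12.25% → €1.82
Hard cider (6-pack) €11.96: alcoholic beverages → 12.25% → €1.47
Soccer ball €15.63: sports equipment → 7% → €1.09
Bottle of whiskey €66.67: alcoholic beverages → 12.25% → €8.17
LED flashlight €18.09: all other tangible goods → 9.25% → €1.67
Yoga mat €40.29: sports equipment → 7% → €2.82
Tennis racket €177.89: sports equipment → 7% + 4% surcharge = 11% → €19.57
Total tax = €2.50 + €2.43 + €1.82 + €1.47 + €1.09 + €8.17 + €1.67 + €2.82 + €19.57 = €41.54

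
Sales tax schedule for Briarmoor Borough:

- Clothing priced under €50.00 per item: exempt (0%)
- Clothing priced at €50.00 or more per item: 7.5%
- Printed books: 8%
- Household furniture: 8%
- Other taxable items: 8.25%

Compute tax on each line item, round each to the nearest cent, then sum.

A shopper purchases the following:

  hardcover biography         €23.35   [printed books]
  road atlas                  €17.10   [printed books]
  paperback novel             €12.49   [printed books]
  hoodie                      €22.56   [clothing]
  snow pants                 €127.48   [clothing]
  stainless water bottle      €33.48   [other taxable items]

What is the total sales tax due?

€16.56

Hardcover biography €23.35: printed books → 8% → €1.87
Road atlas €17.10: printed books → 8% → €1.37
Paperback novel €12.49: printed books → 8% → €1.00
Hoodie €22.56: clothing, under €50.00 → 0% → €0.00
Snow pants €127.48: clothing, €50.00 or more → 7.5% → €9.56
Stainless water bottle €33.48: other taxable items → 8.25% → €2.76
Total tax = €1.87 + €1.37 + €1.00 + €9.56 + €2.76 = €16.56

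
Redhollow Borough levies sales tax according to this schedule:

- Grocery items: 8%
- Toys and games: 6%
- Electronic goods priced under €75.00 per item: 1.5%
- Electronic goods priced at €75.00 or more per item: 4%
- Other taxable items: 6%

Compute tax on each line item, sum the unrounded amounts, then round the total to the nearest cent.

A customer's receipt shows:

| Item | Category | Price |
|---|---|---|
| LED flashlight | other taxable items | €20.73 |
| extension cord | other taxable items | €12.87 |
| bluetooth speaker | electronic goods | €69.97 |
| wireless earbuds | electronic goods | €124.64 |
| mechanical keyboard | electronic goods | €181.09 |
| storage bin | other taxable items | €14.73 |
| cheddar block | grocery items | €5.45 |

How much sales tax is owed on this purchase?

€16.61

LED flashlight €20.73: other taxable items → 6% → €1.2438
Extension cord €12.87: other taxable items → 6% → €0.7722
Bluetooth speaker €69.97: electronic goods, under €75.00 → 1.5% → €1.04955
Wireless earbuds €124.64: electronic goods, €75.00 or more → 4% → €4.9856
Mechanical keyboard €181.09: electronic goods, €75.00 or more → 4% → €7.2436
Storage bin €14.73: other taxable items → 6% → €0.8838
Cheddar block €5.45: grocery items → 8% → €0.436
Unrounded tax sum = €16.61455 → €16.61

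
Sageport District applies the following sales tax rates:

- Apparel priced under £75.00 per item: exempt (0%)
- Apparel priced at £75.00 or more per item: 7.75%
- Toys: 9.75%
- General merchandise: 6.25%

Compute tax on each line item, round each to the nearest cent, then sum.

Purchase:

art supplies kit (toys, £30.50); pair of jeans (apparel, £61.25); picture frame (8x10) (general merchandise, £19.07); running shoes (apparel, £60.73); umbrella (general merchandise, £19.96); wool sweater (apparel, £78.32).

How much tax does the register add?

£11.48

Art supplies kit £30.50: toys → 9.75% → £2.97
Pair of jeans £61.25: apparel, under £75.00 → 0% → £0.00
Picture frame (8x10) £19.07: general merchandise → 6.25% → £1.19
Running shoes £60.73: apparel, under £75.00 → 0% → £0.00
Umbrella £19.96: general merchandise → 6.25% → £1.25
Wool sweater £78.32: apparel, £75.00 or more → 7.75% → £6.07
Total tax = £2.97 + £1.19 + £1.25 + £6.07 = £11.48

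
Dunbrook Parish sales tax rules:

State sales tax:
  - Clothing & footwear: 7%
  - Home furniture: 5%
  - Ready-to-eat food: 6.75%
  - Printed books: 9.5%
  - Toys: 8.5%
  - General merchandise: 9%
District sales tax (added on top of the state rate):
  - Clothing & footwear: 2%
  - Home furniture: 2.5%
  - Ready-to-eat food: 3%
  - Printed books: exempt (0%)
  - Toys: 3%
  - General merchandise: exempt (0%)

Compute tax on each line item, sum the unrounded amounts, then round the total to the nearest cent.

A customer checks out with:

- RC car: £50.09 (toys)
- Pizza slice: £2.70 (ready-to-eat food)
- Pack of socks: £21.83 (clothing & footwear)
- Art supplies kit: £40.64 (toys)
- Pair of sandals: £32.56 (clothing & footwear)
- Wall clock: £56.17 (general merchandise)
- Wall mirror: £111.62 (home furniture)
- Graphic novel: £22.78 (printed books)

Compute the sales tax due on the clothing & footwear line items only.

£4.90

Pack of socks £21.83: clothing & footwear → 7% + 2% district = 9% → £1.9647
Pair of sandals £32.56: clothing & footwear → 7% + 2% district = 9% → £2.9304
Tax on clothing & footwear: unrounded sum = £4.8951 → £4.90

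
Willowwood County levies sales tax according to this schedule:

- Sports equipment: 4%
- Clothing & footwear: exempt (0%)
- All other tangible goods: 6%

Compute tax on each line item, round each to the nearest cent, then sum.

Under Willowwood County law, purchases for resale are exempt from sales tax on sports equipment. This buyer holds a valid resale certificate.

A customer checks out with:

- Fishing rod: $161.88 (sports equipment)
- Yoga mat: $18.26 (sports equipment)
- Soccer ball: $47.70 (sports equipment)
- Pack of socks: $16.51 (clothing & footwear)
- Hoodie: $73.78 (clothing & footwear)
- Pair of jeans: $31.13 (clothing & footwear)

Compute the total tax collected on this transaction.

$0.00

Fishing rod $161.88: sports equipment, buyer-exempt → 0% → $0.00
Yoga mat $18.26: sports equipment, buyer-exempt → 0% → $0.00
Soccer ball $47.70: sports equipment, buyer-exempt → 0% → $0.00
Pack of socks $16.51: clothing & footwear → 0% → $0.00
Hoodie $73.78: clothing & footwear → 0% → $0.00
Pair of jeans $31.13: clothing & footwear → 0% → $0.00
Total tax = $0.00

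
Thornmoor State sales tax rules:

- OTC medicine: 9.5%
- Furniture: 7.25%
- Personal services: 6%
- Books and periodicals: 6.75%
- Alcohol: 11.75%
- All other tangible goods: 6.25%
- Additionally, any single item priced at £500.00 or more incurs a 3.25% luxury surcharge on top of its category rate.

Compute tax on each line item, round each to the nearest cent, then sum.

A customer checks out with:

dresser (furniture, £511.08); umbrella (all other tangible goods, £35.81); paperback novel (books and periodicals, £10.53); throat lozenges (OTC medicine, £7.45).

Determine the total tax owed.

Dresser £511.08: furniture → 7.25% + 3.25% surcharge = 10.5% → £53.66
Umbrella £35.81: all other tangible goods → 6.25% → £2.24
Paperback novel £10.53: books and periodicals → 6.75% → £0.71
Throat lozenges £7.45: OTC medicine → 9.5% → £0.71
Total tax = £53.66 + £2.24 + £0.71 + £0.71 = £57.32

£57.32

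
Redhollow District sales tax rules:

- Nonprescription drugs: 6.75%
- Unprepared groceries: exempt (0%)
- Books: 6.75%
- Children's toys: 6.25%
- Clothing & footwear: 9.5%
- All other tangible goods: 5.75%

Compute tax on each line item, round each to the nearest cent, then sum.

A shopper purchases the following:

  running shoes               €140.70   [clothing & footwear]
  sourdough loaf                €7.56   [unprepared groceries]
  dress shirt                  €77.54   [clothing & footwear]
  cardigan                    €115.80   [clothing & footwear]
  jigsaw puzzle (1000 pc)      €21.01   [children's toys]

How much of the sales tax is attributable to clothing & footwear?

Running shoes €140.70: clothing & footwear → 9.5% → €13.37
Dress shirt €77.54: clothing & footwear → 9.5% → €7.37
Cardigan €115.80: clothing & footwear → 9.5% → €11.00
Tax on clothing & footwear = €13.37 + €7.37 + €11.00 = €31.74

€31.74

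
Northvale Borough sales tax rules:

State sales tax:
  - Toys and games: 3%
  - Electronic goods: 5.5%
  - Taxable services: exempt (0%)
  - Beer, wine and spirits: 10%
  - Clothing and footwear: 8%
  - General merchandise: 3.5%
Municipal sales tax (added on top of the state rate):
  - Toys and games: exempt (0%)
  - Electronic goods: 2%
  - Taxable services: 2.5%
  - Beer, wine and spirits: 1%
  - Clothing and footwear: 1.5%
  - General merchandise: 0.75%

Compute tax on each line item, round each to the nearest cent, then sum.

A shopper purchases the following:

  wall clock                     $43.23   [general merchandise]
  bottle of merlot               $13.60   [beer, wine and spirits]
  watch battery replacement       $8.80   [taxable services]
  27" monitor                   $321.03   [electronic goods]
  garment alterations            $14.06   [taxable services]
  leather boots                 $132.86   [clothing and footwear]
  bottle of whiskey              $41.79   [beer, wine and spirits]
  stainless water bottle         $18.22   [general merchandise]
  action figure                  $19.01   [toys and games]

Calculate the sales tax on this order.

Wall clock $43.23: general merchandise → 3.5% + 0.75% municipal = 4.25% → $1.84
Bottle of merlot $13.60: beer, wine and spirits → 10% + 1% municipal = 11% → $1.50
Watch battery replacement $8.80: taxable services → 0% + 2.5% municipal = 2.5% → $0.22
27" monitor $321.03: electronic goods → 5.5% + 2% municipal = 7.5% → $24.08
Garment alterations $14.06: taxable services → 0% + 2.5% municipal = 2.5% → $0.35
Leather boots $132.86: clothing and footwear → 8% + 1.5% municipal = 9.5% → $12.62
Bottle of whiskey $41.79: beer, wine and spirits → 10% + 1% municipal = 11% → $4.60
Stainless water bottle $18.22: general merchandise → 3.5% + 0.75% municipal = 4.25% → $0.77
Action figure $19.01: toys and games → 3% + 0% municipal = 3% → $0.57
Total tax = $1.84 + $1.50 + $0.22 + $24.08 + $0.35 + $12.62 + $4.60 + $0.77 + $0.57 = $46.55

$46.55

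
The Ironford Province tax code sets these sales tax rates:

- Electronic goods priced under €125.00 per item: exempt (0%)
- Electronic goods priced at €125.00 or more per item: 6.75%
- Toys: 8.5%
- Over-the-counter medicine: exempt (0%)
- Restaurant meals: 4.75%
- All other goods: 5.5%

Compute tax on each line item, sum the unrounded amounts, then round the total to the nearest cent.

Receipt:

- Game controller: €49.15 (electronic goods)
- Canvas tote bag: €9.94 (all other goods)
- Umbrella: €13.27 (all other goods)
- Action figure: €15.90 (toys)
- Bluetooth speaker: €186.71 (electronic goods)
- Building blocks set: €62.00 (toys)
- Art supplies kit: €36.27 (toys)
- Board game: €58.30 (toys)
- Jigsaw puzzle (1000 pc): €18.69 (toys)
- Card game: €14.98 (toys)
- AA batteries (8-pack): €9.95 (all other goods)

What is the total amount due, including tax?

Game controller €49.15: electronic goods, under €125.00 → 0% → €0.00
Canvas tote bag €9.94: all other goods → 5.5% → €0.5467
Umbrella €13.27: all other goods → 5.5% → €0.72985
Action figure €15.90: toys → 8.5% → €1.3515
Bluetooth speaker €186.71: electronic goods, €125.00 or more → 6.75% → €12.602925
Building blocks set €62.00: toys → 8.5% → €5.27
Art supplies kit €36.27: toys → 8.5% → €3.08295
Board game €58.30: toys → 8.5% → €4.9555
Jigsaw puzzle (1000 pc) €18.69: toys → 8.5% → €1.58865
Card game €14.98: toys → 8.5% → €1.2733
AA batteries (8-pack) €9.95: all other goods → 5.5% → €0.54725
Subtotal = €475.16; unrounded tax = €31.948625 → €31.95; total due = €507.11

€507.11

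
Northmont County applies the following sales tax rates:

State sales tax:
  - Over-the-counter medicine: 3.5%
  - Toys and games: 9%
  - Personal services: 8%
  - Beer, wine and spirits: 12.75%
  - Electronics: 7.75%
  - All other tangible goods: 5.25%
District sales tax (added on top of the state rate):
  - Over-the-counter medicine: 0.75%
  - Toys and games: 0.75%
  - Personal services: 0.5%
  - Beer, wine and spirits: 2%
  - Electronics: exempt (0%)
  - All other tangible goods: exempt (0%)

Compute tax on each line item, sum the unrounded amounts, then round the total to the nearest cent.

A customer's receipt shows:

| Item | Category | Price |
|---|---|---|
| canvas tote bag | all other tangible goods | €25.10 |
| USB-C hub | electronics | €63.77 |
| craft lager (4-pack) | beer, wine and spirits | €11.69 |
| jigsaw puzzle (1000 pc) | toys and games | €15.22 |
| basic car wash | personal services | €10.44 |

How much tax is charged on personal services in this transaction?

Basic car wash €10.44: personal services → 8% + 0.5% district = 8.5% → €0.8874
Tax on personal services: unrounded sum = €0.8874 → €0.89

€0.89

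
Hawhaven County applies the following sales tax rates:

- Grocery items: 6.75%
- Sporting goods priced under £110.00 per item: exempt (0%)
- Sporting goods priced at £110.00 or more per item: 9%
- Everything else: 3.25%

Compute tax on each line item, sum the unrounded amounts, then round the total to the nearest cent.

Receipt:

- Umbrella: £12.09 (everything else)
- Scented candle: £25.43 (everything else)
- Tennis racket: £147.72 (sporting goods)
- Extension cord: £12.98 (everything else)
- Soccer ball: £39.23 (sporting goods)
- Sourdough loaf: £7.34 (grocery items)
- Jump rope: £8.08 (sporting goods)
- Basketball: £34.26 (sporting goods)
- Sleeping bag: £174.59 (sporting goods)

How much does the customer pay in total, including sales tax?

£492.86

Umbrella £12.09: everything else → 3.25% → £0.392925
Scented candle £25.43: everything else → 3.25% → £0.826475
Tennis racket £147.72: sporting goods, £110.00 or more → 9% → £13.2948
Extension cord £12.98: everything else → 3.25% → £0.42185
Soccer ball £39.23: sporting goods, under £110.00 → 0% → £0.00
Sourdough loaf £7.34: grocery items → 6.75% → £0.49545
Jump rope £8.08: sporting goods, under £110.00 → 0% → £0.00
Basketball £34.26: sporting goods, under £110.00 → 0% → £0.00
Sleeping bag £174.59: sporting goods, £110.00 or more → 9% → £15.7131
Subtotal = £461.72; unrounded tax = £31.1446 → £31.14; total due = £492.86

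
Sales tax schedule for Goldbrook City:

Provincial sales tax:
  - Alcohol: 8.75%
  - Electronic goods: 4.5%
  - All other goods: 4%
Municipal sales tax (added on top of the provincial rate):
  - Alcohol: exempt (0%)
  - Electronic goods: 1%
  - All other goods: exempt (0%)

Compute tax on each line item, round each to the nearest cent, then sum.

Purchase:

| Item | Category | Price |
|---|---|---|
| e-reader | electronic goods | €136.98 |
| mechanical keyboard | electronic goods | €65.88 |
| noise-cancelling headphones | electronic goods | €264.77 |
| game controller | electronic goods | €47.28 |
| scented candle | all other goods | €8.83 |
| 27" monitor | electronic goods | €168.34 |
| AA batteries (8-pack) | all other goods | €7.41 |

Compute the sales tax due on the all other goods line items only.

Scented candle €8.83: all other goods → 4% + 0% municipal = 4% → €0.35
AA batteries (8-pack) €7.41: all other goods → 4% + 0% municipal = 4% → €0.30
Tax on all other goods = €0.35 + €0.30 = €0.65

€0.65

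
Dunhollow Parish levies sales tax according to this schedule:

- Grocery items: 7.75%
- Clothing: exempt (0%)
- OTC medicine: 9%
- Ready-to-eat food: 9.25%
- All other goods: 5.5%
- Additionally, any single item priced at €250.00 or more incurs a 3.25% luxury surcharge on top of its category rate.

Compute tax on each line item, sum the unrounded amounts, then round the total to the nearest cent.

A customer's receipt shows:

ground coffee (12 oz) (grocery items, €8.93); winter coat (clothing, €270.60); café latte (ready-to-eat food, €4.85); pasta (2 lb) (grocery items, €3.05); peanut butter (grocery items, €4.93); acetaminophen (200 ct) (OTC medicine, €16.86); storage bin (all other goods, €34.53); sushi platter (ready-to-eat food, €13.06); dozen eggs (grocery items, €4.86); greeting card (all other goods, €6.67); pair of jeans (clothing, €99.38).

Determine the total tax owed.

Ground coffee (12 oz) €8.93: grocery items → 7.75% → €0.692075
Winter coat €270.60: clothing → 0% + 3.25% surcharge = 3.25% → €8.7945
Café latte €4.85: ready-to-eat food → 9.25% → €0.448625
Pasta (2 lb) €3.05: grocery items → 7.75% → €0.236375
Peanut butter €4.93: grocery items → 7.75% → €0.382075
Acetaminophen (200 ct) €16.86: OTC medicine → 9% → €1.5174
Storage bin €34.53: all other goods → 5.5% → €1.89915
Sushi platter €13.06: ready-to-eat food → 9.25% → €1.20805
Dozen eggs €4.86: grocery items → 7.75% → €0.37665
Greeting card €6.67: all other goods → 5.5% → €0.36685
Pair of jeans €99.38: clothing → 0% → €0.00
Unrounded tax sum = €15.92175 → €15.92

€15.92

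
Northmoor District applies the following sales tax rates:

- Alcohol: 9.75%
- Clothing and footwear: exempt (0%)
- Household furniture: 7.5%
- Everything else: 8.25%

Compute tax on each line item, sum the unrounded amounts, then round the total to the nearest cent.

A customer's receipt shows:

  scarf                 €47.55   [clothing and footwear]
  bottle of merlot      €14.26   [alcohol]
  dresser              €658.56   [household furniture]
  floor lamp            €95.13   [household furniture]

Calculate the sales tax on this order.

€57.92

Scarf €47.55: clothing and footwear → 0% → €0.00
Bottle of merlot €14.26: alcohol → 9.75% → €1.39035
Dresser €658.56: household furniture → 7.5% → €49.392
Floor lamp €95.13: household furniture → 7.5% → €7.13475
Unrounded tax sum = €57.9171 → €57.92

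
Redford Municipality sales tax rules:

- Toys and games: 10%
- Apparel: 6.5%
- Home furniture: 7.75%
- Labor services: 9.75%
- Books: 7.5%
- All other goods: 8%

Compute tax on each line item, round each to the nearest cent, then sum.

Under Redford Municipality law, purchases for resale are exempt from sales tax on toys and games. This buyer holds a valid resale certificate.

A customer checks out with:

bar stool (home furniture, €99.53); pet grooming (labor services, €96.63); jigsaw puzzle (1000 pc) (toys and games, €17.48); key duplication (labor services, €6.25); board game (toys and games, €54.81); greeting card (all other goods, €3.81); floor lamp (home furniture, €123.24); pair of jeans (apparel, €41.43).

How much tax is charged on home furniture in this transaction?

€17.26

Bar stool €99.53: home furniture → 7.75% → €7.71
Floor lamp €123.24: home furniture → 7.75% → €9.55
Tax on home furniture = €7.71 + €9.55 = €17.26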